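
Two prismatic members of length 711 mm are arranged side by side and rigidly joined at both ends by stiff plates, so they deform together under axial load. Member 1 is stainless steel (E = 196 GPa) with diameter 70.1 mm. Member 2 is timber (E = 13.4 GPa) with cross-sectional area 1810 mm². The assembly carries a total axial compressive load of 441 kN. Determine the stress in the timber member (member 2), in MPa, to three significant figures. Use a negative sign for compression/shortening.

-7.57 MPa

A_1 = 3859 mm².
Equal strain + equilibrium ⇒ each member carries load in proportion to AE: A₁E₁ = 756500000 N, A₂E₂ = 24250000 N, ΣAE = 780700000 N.
σ₂ = P·E₂/ΣAE = -441000·13400/780700000 = -7.569 MPa.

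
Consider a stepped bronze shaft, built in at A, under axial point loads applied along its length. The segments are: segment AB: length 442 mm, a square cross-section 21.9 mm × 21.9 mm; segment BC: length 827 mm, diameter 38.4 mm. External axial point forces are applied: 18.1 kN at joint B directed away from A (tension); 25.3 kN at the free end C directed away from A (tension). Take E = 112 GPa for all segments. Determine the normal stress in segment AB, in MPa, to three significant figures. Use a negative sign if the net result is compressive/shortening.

Internal axial forces (sectioning from the free end, tension +): N_BC = 25.3 kN, N_AB = 43.4 kN.
A_AB = 479.6 mm².
σ_AB = N_AB/A_AB = 43400/479.6 = 90.49 MPa.

90.5 MPa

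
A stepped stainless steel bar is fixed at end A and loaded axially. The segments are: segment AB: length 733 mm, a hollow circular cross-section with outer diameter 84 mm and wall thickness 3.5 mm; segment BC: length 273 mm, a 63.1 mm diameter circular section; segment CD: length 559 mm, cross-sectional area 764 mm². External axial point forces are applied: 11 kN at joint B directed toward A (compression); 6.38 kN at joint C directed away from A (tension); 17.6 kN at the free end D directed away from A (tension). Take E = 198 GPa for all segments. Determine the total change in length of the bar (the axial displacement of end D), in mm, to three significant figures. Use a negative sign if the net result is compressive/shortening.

0.130 mm

Internal axial forces (sectioning from the free end, tension +): N_CD = 17.6 kN, N_BC = 23.98 kN, N_AB = 12.98 kN.
A_AB = 885.1 mm².
A_BC = 3127 mm².
δ_AB = 12980·733/(885.1·198000) = 0.05429 mm
δ_BC = 23980·273/(3127·198000) = 0.01057 mm
δ_CD = 17600·559/(764·198000) = 0.06504 mm
δ = Σδ_i = 0.1299 mm.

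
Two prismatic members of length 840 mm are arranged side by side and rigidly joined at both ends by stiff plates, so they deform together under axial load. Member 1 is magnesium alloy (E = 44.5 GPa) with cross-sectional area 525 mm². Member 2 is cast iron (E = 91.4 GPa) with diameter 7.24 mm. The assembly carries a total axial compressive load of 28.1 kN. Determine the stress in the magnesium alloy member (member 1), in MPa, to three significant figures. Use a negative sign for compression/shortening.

A_2 = 41.17 mm².
Equal strain + equilibrium ⇒ each member carries load in proportion to AE: A₁E₁ = 23360000 N, A₂E₂ = 3763000 N, ΣAE = 27130000 N.
σ₁ = P·E₁/ΣAE = -28100·44500/27130000 = -46.1 MPa.

-46.1 MPa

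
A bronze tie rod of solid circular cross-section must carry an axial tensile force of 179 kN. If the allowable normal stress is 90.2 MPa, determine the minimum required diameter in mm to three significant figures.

Required area A ≥ P/σ_allow = 179000/90.2 = 1984 mm².
For a solid circular section, d ≥ √(4A/π) = 50.27 mm.

50.3 mm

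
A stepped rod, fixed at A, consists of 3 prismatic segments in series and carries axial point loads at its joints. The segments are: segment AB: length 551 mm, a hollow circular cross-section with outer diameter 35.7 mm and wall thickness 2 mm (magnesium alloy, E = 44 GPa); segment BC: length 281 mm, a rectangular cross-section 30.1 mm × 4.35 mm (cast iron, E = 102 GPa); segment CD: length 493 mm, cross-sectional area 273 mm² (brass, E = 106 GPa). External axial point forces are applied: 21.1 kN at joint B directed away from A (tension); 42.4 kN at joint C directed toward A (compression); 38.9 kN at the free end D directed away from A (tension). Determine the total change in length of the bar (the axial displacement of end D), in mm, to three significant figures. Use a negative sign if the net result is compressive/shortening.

Internal axial forces (sectioning from the free end, tension +): N_CD = 38.9 kN, N_BC = -3.5 kN, N_AB = 17.6 kN.
A_AB = 211.7 mm².
A_BC = 130.9 mm².
δ_AB = 17600·551/(211.7·44000) = 1.041 mm
δ_BC = -3500·281/(130.9·102000) = -0.07364 mm
δ_CD = 38900·493/(273·106000) = 0.6627 mm
δ = Σδ_i = 1.63 mm.

1.63 mm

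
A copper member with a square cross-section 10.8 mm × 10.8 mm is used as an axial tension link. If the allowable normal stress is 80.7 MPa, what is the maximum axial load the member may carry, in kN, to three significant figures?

9.41 kN

A = 116.6 mm².
P_max = σ_allow · A = 80.7 · 116.6 = 9413 N = 9.413 kN.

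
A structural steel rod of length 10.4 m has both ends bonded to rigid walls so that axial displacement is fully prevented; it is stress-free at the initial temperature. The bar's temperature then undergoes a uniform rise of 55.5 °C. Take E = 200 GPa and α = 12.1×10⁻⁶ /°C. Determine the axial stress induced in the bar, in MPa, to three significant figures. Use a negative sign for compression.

Free thermal expansion αLΔT = 12.1e-6 · 10400 · 55.5 = 6.984 mm.
The walls impose strain ε = −(6.984)/10400 = -6.7155e-04; σ = Eε = 200000 · -6.7155e-04 = -134.3 MPa.

-134 MPa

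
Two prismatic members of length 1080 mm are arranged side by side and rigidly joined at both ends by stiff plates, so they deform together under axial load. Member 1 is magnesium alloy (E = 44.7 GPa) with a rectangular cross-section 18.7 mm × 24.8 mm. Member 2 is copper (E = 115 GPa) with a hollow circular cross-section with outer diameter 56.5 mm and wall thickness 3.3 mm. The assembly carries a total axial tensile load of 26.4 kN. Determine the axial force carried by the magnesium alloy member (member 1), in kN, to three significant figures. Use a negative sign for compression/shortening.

A_1 = 463.8 mm².
A_2 = 551.5 mm².
Equal strain + equilibrium ⇒ each member carries load in proportion to AE: A₁E₁ = 20730000 N, A₂E₂ = 63430000 N, ΣAE = 84160000 N.
F₁ = P·A₁E₁/ΣAE = 26400·20730000/84160000 = 6503 N.

6.50 kN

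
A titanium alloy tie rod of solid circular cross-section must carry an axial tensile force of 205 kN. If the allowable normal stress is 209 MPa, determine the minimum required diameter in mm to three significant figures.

35.3 mm

Required area A ≥ P/σ_allow = 205000/209 = 980.9 mm².
For a solid circular section, d ≥ √(4A/π) = 35.34 mm.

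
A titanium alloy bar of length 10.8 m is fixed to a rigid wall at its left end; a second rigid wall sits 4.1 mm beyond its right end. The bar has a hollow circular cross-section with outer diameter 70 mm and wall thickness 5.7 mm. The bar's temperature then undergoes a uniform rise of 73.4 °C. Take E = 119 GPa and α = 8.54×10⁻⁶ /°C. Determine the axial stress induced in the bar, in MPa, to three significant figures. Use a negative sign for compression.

Free thermal expansion αLΔT = 8.54e-6 · 10800 · 73.4 = 6.77 mm.
The walls engage after the gap closes; constrained expansion = 6.77 − 4.1 = 2.67 mm.
The walls impose strain ε = −(2.67)/10800 = -2.4721e-04; σ = Eε = 119000 · -2.4721e-04 = -29.42 MPa.

-29.4 MPa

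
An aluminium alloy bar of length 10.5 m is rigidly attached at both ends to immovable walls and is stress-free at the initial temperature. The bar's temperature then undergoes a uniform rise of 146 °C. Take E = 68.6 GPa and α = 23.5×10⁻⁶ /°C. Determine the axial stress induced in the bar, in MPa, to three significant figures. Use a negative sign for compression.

-235 MPa

Free thermal expansion αLΔT = 23.5e-6 · 10500 · 146 = 36.03 mm.
The walls impose strain ε = −(36.03)/10500 = -3.4310e-03; σ = Eε = 68600 · -3.4310e-03 = -235.4 MPa.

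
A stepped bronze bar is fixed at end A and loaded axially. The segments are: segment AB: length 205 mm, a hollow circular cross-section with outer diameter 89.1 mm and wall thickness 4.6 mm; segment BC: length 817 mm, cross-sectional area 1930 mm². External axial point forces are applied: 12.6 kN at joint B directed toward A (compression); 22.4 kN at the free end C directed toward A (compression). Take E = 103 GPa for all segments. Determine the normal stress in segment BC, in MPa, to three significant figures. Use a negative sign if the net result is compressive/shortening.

-11.6 MPa

Internal axial forces (sectioning from the free end, tension +): N_BC = -22.4 kN, N_AB = -35 kN.
σ_BC = N_BC/A_BC = -22400/1930 = -11.61 MPa.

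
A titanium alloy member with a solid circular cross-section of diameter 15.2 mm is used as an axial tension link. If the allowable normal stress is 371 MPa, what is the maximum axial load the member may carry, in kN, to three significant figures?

67.3 kN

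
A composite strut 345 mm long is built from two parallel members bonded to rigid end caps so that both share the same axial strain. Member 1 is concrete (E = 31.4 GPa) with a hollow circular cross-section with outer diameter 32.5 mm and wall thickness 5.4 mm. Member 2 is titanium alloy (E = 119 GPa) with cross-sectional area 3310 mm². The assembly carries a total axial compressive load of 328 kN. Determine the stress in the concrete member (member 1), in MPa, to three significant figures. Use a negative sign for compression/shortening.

-25.2 MPa

A_1 = 459.7 mm².
Equal strain + equilibrium ⇒ each member carries load in proportion to AE: A₁E₁ = 14440000 N, A₂E₂ = 393900000 N, ΣAE = 408300000 N.
σ₁ = P·E₁/ΣAE = -328000·31400/408300000 = -25.22 MPa.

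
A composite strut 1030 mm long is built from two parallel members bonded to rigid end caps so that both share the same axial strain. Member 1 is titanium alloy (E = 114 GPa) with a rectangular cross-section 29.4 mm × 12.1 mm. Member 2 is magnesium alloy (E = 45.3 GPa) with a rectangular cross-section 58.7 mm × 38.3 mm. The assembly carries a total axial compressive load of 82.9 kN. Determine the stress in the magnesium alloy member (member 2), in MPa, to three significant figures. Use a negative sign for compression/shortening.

A_1 = 355.7 mm².
A_2 = 2248 mm².
Equal strain + equilibrium ⇒ each member carries load in proportion to AE: A₁E₁ = 40550000 N, A₂E₂ = 101800000 N, ΣAE = 142400000 N.
σ₂ = P·E₂/ΣAE = -82900·45300/142400000 = -26.37 MPa.

-26.4 MPa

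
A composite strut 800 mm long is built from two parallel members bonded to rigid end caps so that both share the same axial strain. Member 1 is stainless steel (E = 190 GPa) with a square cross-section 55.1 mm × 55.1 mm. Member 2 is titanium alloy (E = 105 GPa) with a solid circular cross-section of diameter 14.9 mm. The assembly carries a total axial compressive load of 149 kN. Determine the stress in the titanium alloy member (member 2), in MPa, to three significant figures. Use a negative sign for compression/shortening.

A_1 = 3036 mm².
A_2 = 174.4 mm².
Equal strain + equilibrium ⇒ each member carries load in proportion to AE: A₁E₁ = 576800000 N, A₂E₂ = 18310000 N, ΣAE = 595200000 N.
σ₂ = P·E₂/ΣAE = -149000·105000/595200000 = -26.29 MPa.

-26.3 MPa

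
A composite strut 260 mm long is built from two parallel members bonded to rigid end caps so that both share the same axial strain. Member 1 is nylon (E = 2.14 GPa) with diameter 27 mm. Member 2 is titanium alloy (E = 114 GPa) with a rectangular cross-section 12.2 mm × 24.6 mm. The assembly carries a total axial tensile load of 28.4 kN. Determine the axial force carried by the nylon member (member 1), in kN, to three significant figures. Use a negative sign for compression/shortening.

A_1 = 572.6 mm².
A_2 = 300.1 mm².
Equal strain + equilibrium ⇒ each member carries load in proportion to AE: A₁E₁ = 1225000 N, A₂E₂ = 34210000 N, ΣAE = 35440000 N.
F₁ = P·A₁E₁/ΣAE = 28400·1225000/35440000 = 981.9 N.

0.982 kN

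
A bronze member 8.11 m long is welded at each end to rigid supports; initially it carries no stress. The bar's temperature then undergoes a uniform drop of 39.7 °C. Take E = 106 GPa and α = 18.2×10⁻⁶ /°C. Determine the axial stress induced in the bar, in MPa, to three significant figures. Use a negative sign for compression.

76.6 MPa

Free thermal expansion αLΔT = 18.2e-6 · 8110 · -39.7 = -5.86 mm.
The walls impose strain ε = −(-5.86)/8110 = 7.2254e-04; σ = Eε = 106000 · 7.2254e-04 = 76.59 MPa.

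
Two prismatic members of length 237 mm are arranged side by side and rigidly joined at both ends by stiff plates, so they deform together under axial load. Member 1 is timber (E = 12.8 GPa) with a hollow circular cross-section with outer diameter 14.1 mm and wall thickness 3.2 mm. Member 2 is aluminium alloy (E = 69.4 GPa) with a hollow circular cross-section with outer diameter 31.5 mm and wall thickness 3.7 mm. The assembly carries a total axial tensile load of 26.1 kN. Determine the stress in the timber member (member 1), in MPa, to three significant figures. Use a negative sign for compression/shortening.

A_1 = 109.6 mm².
A_2 = 323.1 mm².
Equal strain + equilibrium ⇒ each member carries load in proportion to AE: A₁E₁ = 1403000 N, A₂E₂ = 22430000 N, ΣAE = 23830000 N.
σ₁ = P·E₁/ΣAE = 26100·12800/23830000 = 14.02 MPa.

14.0 MPa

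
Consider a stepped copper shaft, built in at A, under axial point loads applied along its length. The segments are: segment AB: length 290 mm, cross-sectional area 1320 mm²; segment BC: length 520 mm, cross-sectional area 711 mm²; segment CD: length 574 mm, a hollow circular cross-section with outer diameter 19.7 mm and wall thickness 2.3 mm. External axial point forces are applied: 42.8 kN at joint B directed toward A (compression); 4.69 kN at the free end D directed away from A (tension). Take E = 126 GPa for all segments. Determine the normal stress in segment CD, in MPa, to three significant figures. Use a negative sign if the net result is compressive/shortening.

Internal axial forces (sectioning from the free end, tension +): N_CD = 4.69 kN, N_BC = 4.69 kN, N_AB = -38.11 kN.
A_CD = 125.7 mm².
σ_CD = N_CD/A_CD = 4690/125.7 = 37.3 MPa.

37.3 MPa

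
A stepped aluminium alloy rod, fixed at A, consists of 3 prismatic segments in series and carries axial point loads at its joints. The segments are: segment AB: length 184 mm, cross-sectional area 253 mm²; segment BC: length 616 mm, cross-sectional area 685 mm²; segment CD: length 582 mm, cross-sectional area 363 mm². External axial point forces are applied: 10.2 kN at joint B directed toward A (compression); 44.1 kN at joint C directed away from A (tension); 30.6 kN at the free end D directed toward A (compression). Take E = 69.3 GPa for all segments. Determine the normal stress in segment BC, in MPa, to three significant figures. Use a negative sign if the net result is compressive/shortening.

Internal axial forces (sectioning from the free end, tension +): N_CD = -30.6 kN, N_BC = 13.5 kN, N_AB = 3.3 kN.
σ_BC = N_BC/A_BC = 13500/685 = 19.71 MPa.

19.7 MPa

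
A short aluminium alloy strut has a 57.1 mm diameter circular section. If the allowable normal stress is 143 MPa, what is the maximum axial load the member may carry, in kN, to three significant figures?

A = 2561 mm².
P_max = σ_allow · A = 143 · 2561 = 366200 N = 366.2 kN.

366 kN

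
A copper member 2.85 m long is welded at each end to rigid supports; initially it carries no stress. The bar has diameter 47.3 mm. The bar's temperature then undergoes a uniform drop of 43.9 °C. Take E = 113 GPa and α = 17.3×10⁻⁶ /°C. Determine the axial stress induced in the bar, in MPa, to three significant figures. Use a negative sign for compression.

Free thermal expansion αLΔT = 17.3e-6 · 2850 · -43.9 = -2.164 mm.
The walls impose strain ε = −(-2.164)/2850 = 7.5947e-04; σ = Eε = 113000 · 7.5947e-04 = 85.82 MPa.

85.8 MPa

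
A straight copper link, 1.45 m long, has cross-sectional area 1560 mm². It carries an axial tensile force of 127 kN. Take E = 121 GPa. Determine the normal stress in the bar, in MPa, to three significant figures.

81.4 MPa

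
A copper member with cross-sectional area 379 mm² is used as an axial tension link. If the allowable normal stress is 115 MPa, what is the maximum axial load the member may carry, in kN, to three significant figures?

P_max = σ_allow · A = 115 · 379 = 43580 N = 43.59 kN.

43.6 kN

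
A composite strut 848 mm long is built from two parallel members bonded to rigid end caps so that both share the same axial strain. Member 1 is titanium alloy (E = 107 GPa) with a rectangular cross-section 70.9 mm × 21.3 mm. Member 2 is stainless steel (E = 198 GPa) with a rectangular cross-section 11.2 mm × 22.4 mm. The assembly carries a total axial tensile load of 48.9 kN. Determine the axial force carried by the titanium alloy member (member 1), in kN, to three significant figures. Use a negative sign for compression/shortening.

A_1 = 1510 mm².
A_2 = 250.9 mm².
Equal strain + equilibrium ⇒ each member carries load in proportion to AE: A₁E₁ = 161600000 N, A₂E₂ = 49670000 N, ΣAE = 211300000 N.
F₁ = P·A₁E₁/ΣAE = 48900·161600000/211300000 = 37400 N.

37.4 kN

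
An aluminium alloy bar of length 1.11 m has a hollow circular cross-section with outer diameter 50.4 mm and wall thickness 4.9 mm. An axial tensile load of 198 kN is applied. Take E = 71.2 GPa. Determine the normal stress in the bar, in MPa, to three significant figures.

A = 700.4 mm².
σ = N/A = 198000/700.4 = 282.7 MPa.

283 MPa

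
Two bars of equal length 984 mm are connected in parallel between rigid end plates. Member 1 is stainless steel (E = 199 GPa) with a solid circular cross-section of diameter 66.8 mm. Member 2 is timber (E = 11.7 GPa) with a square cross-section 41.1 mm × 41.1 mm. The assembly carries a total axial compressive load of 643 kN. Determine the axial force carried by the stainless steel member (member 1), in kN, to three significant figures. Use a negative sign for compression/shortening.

A_1 = 3505 mm².
A_2 = 1689 mm².
Equal strain + equilibrium ⇒ each member carries load in proportion to AE: A₁E₁ = 697400000 N, A₂E₂ = 19760000 N, ΣAE = 717200000 N.
F₁ = P·A₁E₁/ΣAE = -643000·697400000/717200000 = -625300 N.

-625 kN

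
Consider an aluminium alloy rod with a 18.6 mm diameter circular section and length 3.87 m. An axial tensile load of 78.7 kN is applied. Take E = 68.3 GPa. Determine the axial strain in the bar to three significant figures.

A = 271.7 mm².
σ = N/A = 289.6 MPa; ε = σ/E = 289.6/68300 = 4.241e-03.

0.00424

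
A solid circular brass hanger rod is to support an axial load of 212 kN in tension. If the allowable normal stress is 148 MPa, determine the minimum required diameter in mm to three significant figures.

Required area A ≥ P/σ_allow = 212000/148 = 1432 mm².
For a solid circular section, d ≥ √(4A/π) = 42.71 mm.

42.7 mm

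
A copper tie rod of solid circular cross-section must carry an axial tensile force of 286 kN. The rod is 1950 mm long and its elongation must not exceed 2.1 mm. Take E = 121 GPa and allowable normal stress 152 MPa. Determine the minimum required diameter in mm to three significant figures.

52.9 mm

Required area A ≥ P/σ_allow = 286000/152 = 1882 mm².
For a solid circular section, d ≥ √(4A/π) = 48.95 mm.
Elongation limit: A ≥ PL/(Eδ_allow) = 286000·1950/(121000·2.1) = 2195 mm² ⇒ d ≥ 52.86 mm.
The elongation limit governs.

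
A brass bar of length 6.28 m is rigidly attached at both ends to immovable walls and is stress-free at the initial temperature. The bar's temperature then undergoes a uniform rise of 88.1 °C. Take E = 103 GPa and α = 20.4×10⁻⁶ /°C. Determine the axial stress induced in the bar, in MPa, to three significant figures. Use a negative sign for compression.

Free thermal expansion αLΔT = 20.4e-6 · 6280 · 88.1 = 11.29 mm.
The walls impose strain ε = −(11.29)/6280 = -1.7972e-03; σ = Eε = 103000 · -1.7972e-03 = -185.1 MPa.

-185 MPa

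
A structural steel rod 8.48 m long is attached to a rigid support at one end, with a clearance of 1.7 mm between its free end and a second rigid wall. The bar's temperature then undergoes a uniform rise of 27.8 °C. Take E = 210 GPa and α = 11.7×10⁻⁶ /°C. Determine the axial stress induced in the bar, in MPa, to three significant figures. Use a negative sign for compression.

-26.2 MPa

Free thermal expansion αLΔT = 11.7e-6 · 8480 · 27.8 = 2.758 mm.
The walls engage after the gap closes; constrained expansion = 2.758 − 1.7 = 1.058 mm.
The walls impose strain ε = −(1.058)/8480 = -1.2479e-04; σ = Eε = 210000 · -1.2479e-04 = -26.21 MPa.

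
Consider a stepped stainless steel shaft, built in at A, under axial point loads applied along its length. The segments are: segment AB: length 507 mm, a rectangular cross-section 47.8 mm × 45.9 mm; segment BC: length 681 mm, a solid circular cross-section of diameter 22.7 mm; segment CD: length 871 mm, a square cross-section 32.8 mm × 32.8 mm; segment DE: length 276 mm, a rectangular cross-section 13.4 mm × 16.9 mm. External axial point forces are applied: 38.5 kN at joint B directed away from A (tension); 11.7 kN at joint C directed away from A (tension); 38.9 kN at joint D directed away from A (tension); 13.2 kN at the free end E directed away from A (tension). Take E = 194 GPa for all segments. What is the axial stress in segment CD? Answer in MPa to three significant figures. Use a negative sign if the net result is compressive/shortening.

Internal axial forces (sectioning from the free end, tension +): N_DE = 13.2 kN, N_CD = 52.1 kN, N_BC = 63.8 kN, N_AB = 102.3 kN.
A_CD = 1076 mm².
σ_CD = N_CD/A_CD = 52100/1076 = 48.43 MPa.

48.4 MPa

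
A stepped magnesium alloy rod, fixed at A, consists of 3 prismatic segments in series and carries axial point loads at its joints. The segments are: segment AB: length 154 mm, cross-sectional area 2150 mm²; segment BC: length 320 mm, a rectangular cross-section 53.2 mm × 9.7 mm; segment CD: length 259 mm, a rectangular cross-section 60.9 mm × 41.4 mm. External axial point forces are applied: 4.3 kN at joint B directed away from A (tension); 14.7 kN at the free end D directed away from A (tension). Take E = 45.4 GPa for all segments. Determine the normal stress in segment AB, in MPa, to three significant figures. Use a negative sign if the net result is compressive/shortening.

Internal axial forces (sectioning from the free end, tension +): N_CD = 14.7 kN, N_BC = 14.7 kN, N_AB = 19 kN.
σ_AB = N_AB/A_AB = 19000/2150 = 8.837 MPa.

8.84 MPa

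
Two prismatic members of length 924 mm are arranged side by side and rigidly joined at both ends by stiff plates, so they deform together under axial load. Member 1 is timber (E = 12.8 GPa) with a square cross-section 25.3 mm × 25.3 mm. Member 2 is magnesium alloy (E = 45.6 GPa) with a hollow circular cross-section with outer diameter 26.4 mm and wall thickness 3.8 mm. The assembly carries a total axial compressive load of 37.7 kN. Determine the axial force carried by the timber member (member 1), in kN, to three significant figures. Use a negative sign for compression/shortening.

A_1 = 640.1 mm².
A_2 = 269.8 mm².
Equal strain + equilibrium ⇒ each member carries load in proportion to AE: A₁E₁ = 8193000 N, A₂E₂ = 12300000 N, ΣAE = 20500000 N.
F₁ = P·A₁E₁/ΣAE = -37700·8193000/20500000 = -15070 N.

-15.1 kN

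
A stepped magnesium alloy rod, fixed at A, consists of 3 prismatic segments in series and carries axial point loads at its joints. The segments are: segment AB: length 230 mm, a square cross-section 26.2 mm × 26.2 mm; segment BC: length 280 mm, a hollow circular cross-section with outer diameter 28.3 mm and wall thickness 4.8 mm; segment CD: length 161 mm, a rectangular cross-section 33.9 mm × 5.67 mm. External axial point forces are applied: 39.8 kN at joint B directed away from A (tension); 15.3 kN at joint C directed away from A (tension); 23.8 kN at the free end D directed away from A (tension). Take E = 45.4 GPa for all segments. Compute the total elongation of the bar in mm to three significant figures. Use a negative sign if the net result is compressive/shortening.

Internal axial forces (sectioning from the free end, tension +): N_CD = 23.8 kN, N_BC = 39.1 kN, N_AB = 78.9 kN.
A_AB = 686.4 mm².
A_BC = 354.4 mm².
A_CD = 192.2 mm².
δ_AB = 78900·230/(686.4·45400) = 0.5823 mm
δ_BC = 39100·280/(354.4·45400) = 0.6805 mm
δ_CD = 23800·161/(192.2·45400) = 0.4391 mm
δ = Σδ_i = 1.702 mm.

1.70 mm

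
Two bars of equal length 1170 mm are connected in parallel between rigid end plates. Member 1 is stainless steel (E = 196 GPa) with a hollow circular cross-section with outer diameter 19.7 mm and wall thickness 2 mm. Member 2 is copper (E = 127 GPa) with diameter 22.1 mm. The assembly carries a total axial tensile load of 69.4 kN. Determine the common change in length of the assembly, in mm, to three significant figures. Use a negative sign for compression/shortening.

1.15 mm

A_1 = 111.2 mm².
A_2 = 383.6 mm².
Equal strain + equilibrium ⇒ each member carries load in proportion to AE: A₁E₁ = 21800000 N, A₂E₂ = 48720000 N, ΣAE = 70510000 N.
δ = PL/ΣAE = 69400·1170/70510000 = 1.152 mm.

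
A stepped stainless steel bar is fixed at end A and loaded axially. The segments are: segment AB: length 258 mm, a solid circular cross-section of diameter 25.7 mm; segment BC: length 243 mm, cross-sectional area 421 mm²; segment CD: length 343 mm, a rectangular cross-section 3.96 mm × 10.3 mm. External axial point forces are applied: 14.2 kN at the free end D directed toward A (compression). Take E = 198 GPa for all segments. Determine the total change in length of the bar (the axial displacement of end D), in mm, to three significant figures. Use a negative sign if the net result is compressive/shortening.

-0.680 mm

Internal axial forces (sectioning from the free end, tension +): N_CD = -14.2 kN, N_BC = -14.2 kN, N_AB = -14.2 kN.
A_AB = 518.7 mm².
A_CD = 40.79 mm².
δ_AB = -14200·258/(518.7·198000) = -0.03567 mm
δ_BC = -14200·243/(421·198000) = -0.04139 mm
δ_CD = -14200·343/(40.79·198000) = -0.6031 mm
δ = Σδ_i = -0.6802 mm.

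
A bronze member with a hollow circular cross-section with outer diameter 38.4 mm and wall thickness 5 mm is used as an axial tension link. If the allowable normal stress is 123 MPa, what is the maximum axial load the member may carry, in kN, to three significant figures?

A = 524.6 mm².
P_max = σ_allow · A = 123 · 524.6 = 64530 N = 64.53 kN.

64.5 kN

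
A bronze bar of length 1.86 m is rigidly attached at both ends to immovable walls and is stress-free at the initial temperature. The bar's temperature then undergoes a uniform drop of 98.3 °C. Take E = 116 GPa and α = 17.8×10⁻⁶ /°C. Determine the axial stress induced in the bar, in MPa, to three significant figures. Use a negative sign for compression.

203 MPa

Free thermal expansion αLΔT = 17.8e-6 · 1860 · -98.3 = -3.255 mm.
The walls impose strain ε = −(-3.255)/1860 = 1.7497e-03; σ = Eε = 116000 · 1.7497e-03 = 203 MPa.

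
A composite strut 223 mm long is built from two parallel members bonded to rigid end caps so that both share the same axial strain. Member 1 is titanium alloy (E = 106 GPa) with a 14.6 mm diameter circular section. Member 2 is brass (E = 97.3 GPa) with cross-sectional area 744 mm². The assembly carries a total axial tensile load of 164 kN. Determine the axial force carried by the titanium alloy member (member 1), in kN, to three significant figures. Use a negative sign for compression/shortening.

32.3 kN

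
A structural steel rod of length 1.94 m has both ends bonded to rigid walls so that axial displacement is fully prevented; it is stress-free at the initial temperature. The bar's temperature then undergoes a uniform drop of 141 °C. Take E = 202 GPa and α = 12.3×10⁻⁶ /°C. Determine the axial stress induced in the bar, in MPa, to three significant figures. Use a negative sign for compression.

350 MPa

Free thermal expansion αLΔT = 12.3e-6 · 1940 · -141 = -3.365 mm.
The walls impose strain ε = −(-3.365)/1940 = 1.7343e-03; σ = Eε = 202000 · 1.7343e-03 = 350.3 MPa.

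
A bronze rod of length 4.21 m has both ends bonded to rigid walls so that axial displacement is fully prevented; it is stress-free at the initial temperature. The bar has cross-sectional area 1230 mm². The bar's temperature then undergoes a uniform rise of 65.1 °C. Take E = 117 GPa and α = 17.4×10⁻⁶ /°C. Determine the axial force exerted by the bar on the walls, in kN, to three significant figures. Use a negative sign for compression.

Free thermal expansion αLΔT = 17.4e-6 · 4210 · 65.1 = 4.769 mm.
The walls impose strain ε = −(4.769)/4210 = -1.1327e-03; σ = Eε = 117000 · -1.1327e-03 = -132.5 MPa.
Wall reaction R = σ·A = -132.5·1230 = -163000 N = -163 kN.

-163 kN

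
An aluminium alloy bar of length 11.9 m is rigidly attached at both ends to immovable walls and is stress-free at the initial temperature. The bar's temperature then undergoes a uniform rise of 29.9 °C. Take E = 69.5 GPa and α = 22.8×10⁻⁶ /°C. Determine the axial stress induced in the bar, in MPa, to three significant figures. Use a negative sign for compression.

-47.4 MPa

Free thermal expansion αLΔT = 22.8e-6 · 11900 · 29.9 = 8.112 mm.
The walls impose strain ε = −(8.112)/11900 = -6.8172e-04; σ = Eε = 69500 · -6.8172e-04 = -47.38 MPa.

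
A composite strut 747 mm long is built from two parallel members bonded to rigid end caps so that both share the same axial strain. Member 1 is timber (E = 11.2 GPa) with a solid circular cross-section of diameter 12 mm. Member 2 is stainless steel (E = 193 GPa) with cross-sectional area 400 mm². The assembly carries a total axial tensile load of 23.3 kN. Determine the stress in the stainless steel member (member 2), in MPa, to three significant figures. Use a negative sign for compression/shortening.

57.3 MPa

A_1 = 113.1 mm².
Equal strain + equilibrium ⇒ each member carries load in proportion to AE: A₁E₁ = 1267000 N, A₂E₂ = 77200000 N, ΣAE = 78470000 N.
σ₂ = P·E₂/ΣAE = 23300·193000/78470000 = 57.31 MPa.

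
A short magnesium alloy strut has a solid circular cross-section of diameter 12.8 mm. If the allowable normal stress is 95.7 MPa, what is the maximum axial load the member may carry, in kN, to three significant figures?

12.3 kN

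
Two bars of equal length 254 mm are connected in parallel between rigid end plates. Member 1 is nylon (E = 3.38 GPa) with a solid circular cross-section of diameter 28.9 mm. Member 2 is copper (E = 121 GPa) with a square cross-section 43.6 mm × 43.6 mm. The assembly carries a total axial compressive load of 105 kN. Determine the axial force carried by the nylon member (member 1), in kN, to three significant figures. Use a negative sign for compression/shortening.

A_1 = 656 mm².
A_2 = 1901 mm².
Equal strain + equilibrium ⇒ each member carries load in proportion to AE: A₁E₁ = 2217000 N, A₂E₂ = 230000000 N, ΣAE = 232200000 N.
F₁ = P·A₁E₁/ΣAE = -105000·2217000/232200000 = -1002 N.

-1.00 kN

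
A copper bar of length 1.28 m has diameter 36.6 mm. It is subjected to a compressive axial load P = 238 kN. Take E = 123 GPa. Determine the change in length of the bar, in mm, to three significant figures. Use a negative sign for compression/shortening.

-2.35 mm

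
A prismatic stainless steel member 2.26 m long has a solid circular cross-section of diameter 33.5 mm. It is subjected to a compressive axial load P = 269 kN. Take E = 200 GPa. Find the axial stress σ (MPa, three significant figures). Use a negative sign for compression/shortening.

-305 MPa

A = 881.4 mm².
σ = N/A = -269000/881.4 = -305.2 MPa.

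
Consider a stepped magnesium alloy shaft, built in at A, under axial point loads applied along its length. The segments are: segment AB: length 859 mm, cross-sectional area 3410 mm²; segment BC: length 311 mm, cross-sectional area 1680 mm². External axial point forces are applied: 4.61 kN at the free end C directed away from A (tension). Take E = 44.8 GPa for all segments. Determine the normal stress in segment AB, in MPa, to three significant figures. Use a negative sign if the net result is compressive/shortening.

Internal axial forces (sectioning from the free end, tension +): N_BC = 4.61 kN, N_AB = 4.61 kN.
σ_AB = N_AB/A_AB = 4610/3410 = 1.352 MPa.

1.35 MPa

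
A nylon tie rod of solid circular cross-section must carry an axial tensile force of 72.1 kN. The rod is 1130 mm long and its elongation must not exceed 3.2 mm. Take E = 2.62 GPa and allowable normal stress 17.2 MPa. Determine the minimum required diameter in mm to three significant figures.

111 mm

Required area A ≥ P/σ_allow = 72100/17.2 = 4192 mm².
For a solid circular section, d ≥ √(4A/π) = 73.06 mm.
Elongation limit: A ≥ PL/(Eδ_allow) = 72100·1130/(2620·3.2) = 9718 mm² ⇒ d ≥ 111.2 mm.
The elongation limit governs.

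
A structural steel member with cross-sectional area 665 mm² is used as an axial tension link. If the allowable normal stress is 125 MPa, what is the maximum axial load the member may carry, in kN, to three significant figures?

83.1 kN

P_max = σ_allow · A = 125 · 665 = 83120 N = 83.12 kN.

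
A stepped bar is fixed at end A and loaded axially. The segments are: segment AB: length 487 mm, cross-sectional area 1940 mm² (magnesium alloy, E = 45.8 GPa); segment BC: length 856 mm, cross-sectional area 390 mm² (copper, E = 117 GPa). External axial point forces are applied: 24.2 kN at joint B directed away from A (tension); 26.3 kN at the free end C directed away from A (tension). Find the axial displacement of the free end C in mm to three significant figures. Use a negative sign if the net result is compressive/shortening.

0.770 mm

Internal axial forces (sectioning from the free end, tension +): N_BC = 26.3 kN, N_AB = 50.5 kN.
δ_AB = 50500·487/(1940·45800) = 0.2768 mm
δ_BC = 26300·856/(390·117000) = 0.4934 mm
δ = Σδ_i = 0.7702 mm.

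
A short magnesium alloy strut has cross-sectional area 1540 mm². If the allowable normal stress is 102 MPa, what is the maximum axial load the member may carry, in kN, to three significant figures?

P_max = σ_allow · A = 102 · 1540 = 157100 N = 157.1 kN.

157 kN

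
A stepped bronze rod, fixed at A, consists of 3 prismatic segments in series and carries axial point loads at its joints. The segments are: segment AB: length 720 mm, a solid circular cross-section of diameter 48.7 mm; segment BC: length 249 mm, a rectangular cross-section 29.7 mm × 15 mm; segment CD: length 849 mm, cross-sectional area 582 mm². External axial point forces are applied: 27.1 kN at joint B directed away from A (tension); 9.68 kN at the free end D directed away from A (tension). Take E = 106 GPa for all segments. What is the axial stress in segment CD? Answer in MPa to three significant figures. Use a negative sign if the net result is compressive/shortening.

16.6 MPa

Internal axial forces (sectioning from the free end, tension +): N_CD = 9.68 kN, N_BC = 9.68 kN, N_AB = 36.78 kN.
σ_CD = N_CD/A_CD = 9680/582 = 16.63 MPa.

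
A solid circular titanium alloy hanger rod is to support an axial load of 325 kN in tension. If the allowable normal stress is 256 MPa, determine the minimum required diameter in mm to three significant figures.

Required area A ≥ P/σ_allow = 325000/256 = 1270 mm².
For a solid circular section, d ≥ √(4A/π) = 40.2 mm.

40.2 mm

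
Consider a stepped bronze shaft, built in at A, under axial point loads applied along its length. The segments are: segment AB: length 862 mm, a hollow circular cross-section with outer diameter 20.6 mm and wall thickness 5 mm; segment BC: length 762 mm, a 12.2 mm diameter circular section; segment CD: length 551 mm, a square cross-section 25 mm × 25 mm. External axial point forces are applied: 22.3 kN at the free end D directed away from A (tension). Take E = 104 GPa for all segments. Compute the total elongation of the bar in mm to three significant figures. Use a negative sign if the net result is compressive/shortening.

2.34 mm

Internal axial forces (sectioning from the free end, tension +): N_CD = 22.3 kN, N_BC = 22.3 kN, N_AB = 22.3 kN.
A_AB = 245 mm².
A_BC = 116.9 mm².
A_CD = 625 mm².
δ_AB = 22300·862/(245·104000) = 0.7543 mm
δ_BC = 22300·762/(116.9·104000) = 1.398 mm
δ_CD = 22300·551/(625·104000) = 0.189 mm
δ = Σδ_i = 2.341 mm.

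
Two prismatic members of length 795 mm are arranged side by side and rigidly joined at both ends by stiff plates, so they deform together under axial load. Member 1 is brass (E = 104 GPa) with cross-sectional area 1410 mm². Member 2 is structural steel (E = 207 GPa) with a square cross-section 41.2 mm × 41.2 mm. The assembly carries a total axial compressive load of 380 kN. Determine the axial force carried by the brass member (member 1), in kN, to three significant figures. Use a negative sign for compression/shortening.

A_2 = 1697 mm².
Equal strain + equilibrium ⇒ each member carries load in proportion to AE: A₁E₁ = 146600000 N, A₂E₂ = 351400000 N, ΣAE = 498000000 N.
F₁ = P·A₁E₁/ΣAE = -380000·146600000/498000000 = -111900 N.

-112 kN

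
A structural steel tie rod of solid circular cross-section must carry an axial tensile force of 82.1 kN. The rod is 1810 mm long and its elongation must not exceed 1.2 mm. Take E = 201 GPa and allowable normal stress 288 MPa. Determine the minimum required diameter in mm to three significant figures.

28.0 mm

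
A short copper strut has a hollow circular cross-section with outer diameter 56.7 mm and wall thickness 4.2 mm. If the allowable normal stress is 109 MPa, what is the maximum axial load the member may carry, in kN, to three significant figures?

75.5 kN

A = 692.7 mm².
P_max = σ_allow · A = 109 · 692.7 = 75510 N = 75.51 kN.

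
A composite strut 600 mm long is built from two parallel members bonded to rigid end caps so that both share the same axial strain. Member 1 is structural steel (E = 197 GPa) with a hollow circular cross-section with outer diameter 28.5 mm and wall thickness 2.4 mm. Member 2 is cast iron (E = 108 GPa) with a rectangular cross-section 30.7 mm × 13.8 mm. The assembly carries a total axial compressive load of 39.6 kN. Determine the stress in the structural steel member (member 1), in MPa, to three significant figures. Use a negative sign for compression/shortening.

-92.3 MPa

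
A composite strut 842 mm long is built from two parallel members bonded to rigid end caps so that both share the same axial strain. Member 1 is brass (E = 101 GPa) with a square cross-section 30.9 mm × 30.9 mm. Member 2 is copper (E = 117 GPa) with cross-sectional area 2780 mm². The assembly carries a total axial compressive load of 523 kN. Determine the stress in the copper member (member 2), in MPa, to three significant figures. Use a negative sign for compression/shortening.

A_1 = 954.8 mm².
Equal strain + equilibrium ⇒ each member carries load in proportion to AE: A₁E₁ = 96440000 N, A₂E₂ = 325300000 N, ΣAE = 421700000 N.
σ₂ = P·E₂/ΣAE = -523000·117000/421700000 = -145.1 MPa.

-145 MPa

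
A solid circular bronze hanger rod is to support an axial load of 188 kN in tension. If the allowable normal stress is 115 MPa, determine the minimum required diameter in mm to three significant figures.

Required area A ≥ P/σ_allow = 188000/115 = 1635 mm².
For a solid circular section, d ≥ √(4A/π) = 45.62 mm.

45.6 mm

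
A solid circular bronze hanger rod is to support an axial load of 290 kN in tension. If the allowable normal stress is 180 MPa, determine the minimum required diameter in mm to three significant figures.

Required area A ≥ P/σ_allow = 290000/180 = 1611 mm².
For a solid circular section, d ≥ √(4A/π) = 45.29 mm.

45.3 mm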